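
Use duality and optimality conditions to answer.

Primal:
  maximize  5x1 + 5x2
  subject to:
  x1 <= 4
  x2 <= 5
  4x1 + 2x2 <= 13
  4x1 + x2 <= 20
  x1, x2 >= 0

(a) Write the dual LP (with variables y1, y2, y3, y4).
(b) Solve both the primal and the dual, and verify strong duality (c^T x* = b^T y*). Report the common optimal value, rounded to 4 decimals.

The standard primal-dual pair for 'max c^T x s.t. A x <= b, x >= 0' is:
  Dual:  min b^T y  s.t.  A^T y >= c,  y >= 0.

So the dual LP is:
  minimize  4y1 + 5y2 + 13y3 + 20y4
  subject to:
    y1 + 4y3 + 4y4 >= 5
    y2 + 2y3 + y4 >= 5
    y1, y2, y3, y4 >= 0

Solving the primal: x* = (0.75, 5).
  primal value c^T x* = 28.75.
Solving the dual: y* = (0, 2.5, 1.25, 0).
  dual value b^T y* = 28.75.
Strong duality: c^T x* = b^T y*. Confirmed.

28.75


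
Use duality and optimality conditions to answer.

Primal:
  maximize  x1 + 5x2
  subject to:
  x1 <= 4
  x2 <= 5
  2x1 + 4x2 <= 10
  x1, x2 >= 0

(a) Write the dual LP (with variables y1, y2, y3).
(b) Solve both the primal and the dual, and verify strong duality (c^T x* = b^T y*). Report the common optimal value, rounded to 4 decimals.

The standard primal-dual pair for 'max c^T x s.t. A x <= b, x >= 0' is:
  Dual:  min b^T y  s.t.  A^T y >= c,  y >= 0.

So the dual LP is:
  minimize  4y1 + 5y2 + 10y3
  subject to:
    y1 + 2y3 >= 1
    y2 + 4y3 >= 5
    y1, y2, y3 >= 0

Solving the primal: x* = (0, 2.5).
  primal value c^T x* = 12.5.
Solving the dual: y* = (0, 0, 1.25).
  dual value b^T y* = 12.5.
Strong duality: c^T x* = b^T y*. Confirmed.

12.5


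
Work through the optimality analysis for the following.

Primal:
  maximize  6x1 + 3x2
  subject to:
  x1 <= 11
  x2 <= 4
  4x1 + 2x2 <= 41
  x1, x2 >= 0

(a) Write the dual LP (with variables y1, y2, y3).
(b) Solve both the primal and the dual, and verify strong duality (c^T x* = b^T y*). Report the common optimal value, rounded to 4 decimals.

The standard primal-dual pair for 'max c^T x s.t. A x <= b, x >= 0' is:
  Dual:  min b^T y  s.t.  A^T y >= c,  y >= 0.

So the dual LP is:
  minimize  11y1 + 4y2 + 41y3
  subject to:
    y1 + 4y3 >= 6
    y2 + 2y3 >= 3
    y1, y2, y3 >= 0

Solving the primal: x* = (10.25, 0).
  primal value c^T x* = 61.5.
Solving the dual: y* = (0, 0, 1.5).
  dual value b^T y* = 61.5.
Strong duality: c^T x* = b^T y*. Confirmed.

61.5


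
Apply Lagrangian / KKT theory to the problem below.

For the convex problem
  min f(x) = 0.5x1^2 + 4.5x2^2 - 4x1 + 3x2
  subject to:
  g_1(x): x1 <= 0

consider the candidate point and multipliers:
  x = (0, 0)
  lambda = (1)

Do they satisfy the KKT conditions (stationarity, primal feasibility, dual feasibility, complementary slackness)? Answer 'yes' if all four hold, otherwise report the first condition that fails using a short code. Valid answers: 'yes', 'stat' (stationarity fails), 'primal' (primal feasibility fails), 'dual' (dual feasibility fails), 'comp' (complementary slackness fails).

Gradient of f: grad f(x) = Q x + c = (-4, 3)
Constraint values g_i(x) = a_i^T x - b_i:
  g_1((0, 0)) = 0
Stationarity residual: grad f(x) + sum_i lambda_i a_i = (-3, 3)
  -> stationarity FAILS
Primal feasibility (all g_i <= 0): OK
Dual feasibility (all lambda_i >= 0): OK
Complementary slackness (lambda_i * g_i(x) = 0 for all i): OK

Verdict: the first failing condition is stationarity -> stat.

stat


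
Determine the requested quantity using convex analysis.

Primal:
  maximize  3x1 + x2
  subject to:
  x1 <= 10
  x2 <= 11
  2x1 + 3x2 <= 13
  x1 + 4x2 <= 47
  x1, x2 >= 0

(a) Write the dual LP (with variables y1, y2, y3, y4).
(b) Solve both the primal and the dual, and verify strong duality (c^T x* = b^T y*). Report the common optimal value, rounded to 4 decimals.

The standard primal-dual pair for 'max c^T x s.t. A x <= b, x >= 0' is:
  Dual:  min b^T y  s.t.  A^T y >= c,  y >= 0.

So the dual LP is:
  minimize  10y1 + 11y2 + 13y3 + 47y4
  subject to:
    y1 + 2y3 + y4 >= 3
    y2 + 3y3 + 4y4 >= 1
    y1, y2, y3, y4 >= 0

Solving the primal: x* = (6.5, 0).
  primal value c^T x* = 19.5.
Solving the dual: y* = (0, 0, 1.5, 0).
  dual value b^T y* = 19.5.
Strong duality: c^T x* = b^T y*. Confirmed.

19.5


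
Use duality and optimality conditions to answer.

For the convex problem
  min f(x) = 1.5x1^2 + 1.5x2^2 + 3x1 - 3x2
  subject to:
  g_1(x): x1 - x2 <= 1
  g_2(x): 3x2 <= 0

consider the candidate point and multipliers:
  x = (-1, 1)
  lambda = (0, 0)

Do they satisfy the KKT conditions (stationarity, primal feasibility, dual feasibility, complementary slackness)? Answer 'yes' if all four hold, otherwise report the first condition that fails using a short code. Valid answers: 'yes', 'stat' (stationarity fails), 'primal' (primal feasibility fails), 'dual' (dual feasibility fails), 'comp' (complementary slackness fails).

Gradient of f: grad f(x) = Q x + c = (0, 0)
Constraint values g_i(x) = a_i^T x - b_i:
  g_1((-1, 1)) = -3
  g_2((-1, 1)) = 3
Stationarity residual: grad f(x) + sum_i lambda_i a_i = (0, 0)
  -> stationarity OK
Primal feasibility (all g_i <= 0): FAILS
Dual feasibility (all lambda_i >= 0): OK
Complementary slackness (lambda_i * g_i(x) = 0 for all i): OK

Verdict: the first failing condition is primal_feasibility -> primal.

primal


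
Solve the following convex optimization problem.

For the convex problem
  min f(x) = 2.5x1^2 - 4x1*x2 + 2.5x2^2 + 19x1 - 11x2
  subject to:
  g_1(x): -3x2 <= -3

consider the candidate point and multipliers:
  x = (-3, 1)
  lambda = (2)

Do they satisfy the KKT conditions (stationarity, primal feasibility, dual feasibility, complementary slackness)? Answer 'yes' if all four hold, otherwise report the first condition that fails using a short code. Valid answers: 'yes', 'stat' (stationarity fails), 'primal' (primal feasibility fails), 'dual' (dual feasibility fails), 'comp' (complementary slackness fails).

Gradient of f: grad f(x) = Q x + c = (0, 6)
Constraint values g_i(x) = a_i^T x - b_i:
  g_1((-3, 1)) = 0
Stationarity residual: grad f(x) + sum_i lambda_i a_i = (0, 0)
  -> stationarity OK
Primal feasibility (all g_i <= 0): OK
Dual feasibility (all lambda_i >= 0): OK
Complementary slackness (lambda_i * g_i(x) = 0 for all i): OK

Verdict: yes, KKT holds.

yes


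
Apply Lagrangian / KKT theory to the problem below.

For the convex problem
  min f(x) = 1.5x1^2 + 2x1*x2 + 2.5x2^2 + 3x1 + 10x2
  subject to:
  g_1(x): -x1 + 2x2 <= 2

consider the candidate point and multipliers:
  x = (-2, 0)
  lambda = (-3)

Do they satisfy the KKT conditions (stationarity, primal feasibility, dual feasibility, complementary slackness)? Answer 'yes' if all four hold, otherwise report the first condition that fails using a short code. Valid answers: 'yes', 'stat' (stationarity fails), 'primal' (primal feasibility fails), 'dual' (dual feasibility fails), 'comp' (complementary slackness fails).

Gradient of f: grad f(x) = Q x + c = (-3, 6)
Constraint values g_i(x) = a_i^T x - b_i:
  g_1((-2, 0)) = 0
Stationarity residual: grad f(x) + sum_i lambda_i a_i = (0, 0)
  -> stationarity OK
Primal feasibility (all g_i <= 0): OK
Dual feasibility (all lambda_i >= 0): FAILS
Complementary slackness (lambda_i * g_i(x) = 0 for all i): OK

Verdict: the first failing condition is dual_feasibility -> dual.

dual


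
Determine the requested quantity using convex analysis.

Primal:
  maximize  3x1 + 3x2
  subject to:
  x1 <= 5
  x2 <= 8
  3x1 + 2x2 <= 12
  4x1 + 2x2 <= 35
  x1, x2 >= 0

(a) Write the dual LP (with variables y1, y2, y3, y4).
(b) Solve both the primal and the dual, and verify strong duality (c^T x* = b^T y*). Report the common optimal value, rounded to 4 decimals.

The standard primal-dual pair for 'max c^T x s.t. A x <= b, x >= 0' is:
  Dual:  min b^T y  s.t.  A^T y >= c,  y >= 0.

So the dual LP is:
  minimize  5y1 + 8y2 + 12y3 + 35y4
  subject to:
    y1 + 3y3 + 4y4 >= 3
    y2 + 2y3 + 2y4 >= 3
    y1, y2, y3, y4 >= 0

Solving the primal: x* = (0, 6).
  primal value c^T x* = 18.
Solving the dual: y* = (0, 0, 1.5, 0).
  dual value b^T y* = 18.
Strong duality: c^T x* = b^T y*. Confirmed.

18


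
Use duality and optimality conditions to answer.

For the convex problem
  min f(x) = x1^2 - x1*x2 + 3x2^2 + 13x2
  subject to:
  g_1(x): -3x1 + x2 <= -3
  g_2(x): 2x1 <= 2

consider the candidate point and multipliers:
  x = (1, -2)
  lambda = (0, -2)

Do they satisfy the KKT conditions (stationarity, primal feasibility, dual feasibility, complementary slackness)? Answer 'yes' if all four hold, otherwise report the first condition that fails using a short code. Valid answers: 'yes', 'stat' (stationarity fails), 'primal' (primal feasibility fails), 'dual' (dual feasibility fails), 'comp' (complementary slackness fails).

Gradient of f: grad f(x) = Q x + c = (4, 0)
Constraint values g_i(x) = a_i^T x - b_i:
  g_1((1, -2)) = -2
  g_2((1, -2)) = 0
Stationarity residual: grad f(x) + sum_i lambda_i a_i = (0, 0)
  -> stationarity OK
Primal feasibility (all g_i <= 0): OK
Dual feasibility (all lambda_i >= 0): FAILS
Complementary slackness (lambda_i * g_i(x) = 0 for all i): OK

Verdict: the first failing condition is dual_feasibility -> dual.

dual


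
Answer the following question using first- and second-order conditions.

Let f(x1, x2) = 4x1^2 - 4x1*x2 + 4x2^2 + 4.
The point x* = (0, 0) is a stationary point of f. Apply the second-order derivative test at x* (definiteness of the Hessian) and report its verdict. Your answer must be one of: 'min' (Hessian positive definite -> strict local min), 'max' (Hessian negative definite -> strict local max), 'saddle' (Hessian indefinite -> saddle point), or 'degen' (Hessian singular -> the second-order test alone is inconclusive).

Compute the Hessian H = grad^2 f:
  H = [[8, -4], [-4, 8]]
Verify stationarity: grad f(x*) = H x* + g = (0, 0).
Eigenvalues of H: 4, 12.
Both eigenvalues > 0, so H is positive definite -> x* is a strict local min.

min


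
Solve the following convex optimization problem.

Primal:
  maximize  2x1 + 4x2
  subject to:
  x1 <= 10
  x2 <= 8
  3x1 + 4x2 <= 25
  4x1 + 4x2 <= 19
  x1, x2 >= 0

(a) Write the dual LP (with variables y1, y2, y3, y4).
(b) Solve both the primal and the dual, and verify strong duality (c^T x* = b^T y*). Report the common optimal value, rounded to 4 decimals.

The standard primal-dual pair for 'max c^T x s.t. A x <= b, x >= 0' is:
  Dual:  min b^T y  s.t.  A^T y >= c,  y >= 0.

So the dual LP is:
  minimize  10y1 + 8y2 + 25y3 + 19y4
  subject to:
    y1 + 3y3 + 4y4 >= 2
    y2 + 4y3 + 4y4 >= 4
    y1, y2, y3, y4 >= 0

Solving the primal: x* = (0, 4.75).
  primal value c^T x* = 19.
Solving the dual: y* = (0, 0, 0, 1).
  dual value b^T y* = 19.
Strong duality: c^T x* = b^T y*. Confirmed.

19


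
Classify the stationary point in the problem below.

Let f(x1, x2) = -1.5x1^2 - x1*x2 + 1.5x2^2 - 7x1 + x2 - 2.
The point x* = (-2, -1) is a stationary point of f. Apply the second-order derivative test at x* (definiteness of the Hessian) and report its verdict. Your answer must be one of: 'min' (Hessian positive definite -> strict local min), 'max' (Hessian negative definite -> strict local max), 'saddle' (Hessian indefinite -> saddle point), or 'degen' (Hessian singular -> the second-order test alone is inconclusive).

Compute the Hessian H = grad^2 f:
  H = [[-3, -1], [-1, 3]]
Verify stationarity: grad f(x*) = H x* + g = (0, 0).
Eigenvalues of H: -3.1623, 3.1623.
Eigenvalues have mixed signs, so H is indefinite -> x* is a saddle point.

saddle


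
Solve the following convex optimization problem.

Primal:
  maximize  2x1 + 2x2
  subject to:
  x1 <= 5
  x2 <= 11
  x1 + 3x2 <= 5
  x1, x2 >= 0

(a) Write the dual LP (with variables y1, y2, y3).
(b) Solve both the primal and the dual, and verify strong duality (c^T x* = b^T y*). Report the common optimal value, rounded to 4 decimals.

The standard primal-dual pair for 'max c^T x s.t. A x <= b, x >= 0' is:
  Dual:  min b^T y  s.t.  A^T y >= c,  y >= 0.

So the dual LP is:
  minimize  5y1 + 11y2 + 5y3
  subject to:
    y1 + y3 >= 2
    y2 + 3y3 >= 2
    y1, y2, y3 >= 0

Solving the primal: x* = (5, 0).
  primal value c^T x* = 10.
Solving the dual: y* = (1.3333, 0, 0.6667).
  dual value b^T y* = 10.
Strong duality: c^T x* = b^T y*. Confirmed.

10


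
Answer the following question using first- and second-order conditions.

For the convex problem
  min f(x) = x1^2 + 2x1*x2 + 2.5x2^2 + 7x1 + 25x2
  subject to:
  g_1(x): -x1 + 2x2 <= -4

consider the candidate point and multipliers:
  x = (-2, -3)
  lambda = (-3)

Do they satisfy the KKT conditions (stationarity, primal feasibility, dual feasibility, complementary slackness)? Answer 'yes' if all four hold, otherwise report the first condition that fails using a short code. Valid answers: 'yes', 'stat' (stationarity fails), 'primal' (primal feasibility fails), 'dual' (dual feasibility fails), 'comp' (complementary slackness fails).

Gradient of f: grad f(x) = Q x + c = (-3, 6)
Constraint values g_i(x) = a_i^T x - b_i:
  g_1((-2, -3)) = 0
Stationarity residual: grad f(x) + sum_i lambda_i a_i = (0, 0)
  -> stationarity OK
Primal feasibility (all g_i <= 0): OK
Dual feasibility (all lambda_i >= 0): FAILS
Complementary slackness (lambda_i * g_i(x) = 0 for all i): OK

Verdict: the first failing condition is dual_feasibility -> dual.

dual


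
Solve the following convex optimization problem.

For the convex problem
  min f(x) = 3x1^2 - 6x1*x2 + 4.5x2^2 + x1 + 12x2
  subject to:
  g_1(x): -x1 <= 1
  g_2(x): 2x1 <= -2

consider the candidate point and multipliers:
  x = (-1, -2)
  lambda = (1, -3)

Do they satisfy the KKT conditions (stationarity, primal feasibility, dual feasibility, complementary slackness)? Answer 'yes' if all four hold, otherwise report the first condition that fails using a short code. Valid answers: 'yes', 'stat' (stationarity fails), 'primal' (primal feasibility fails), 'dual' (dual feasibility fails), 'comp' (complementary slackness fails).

Gradient of f: grad f(x) = Q x + c = (7, 0)
Constraint values g_i(x) = a_i^T x - b_i:
  g_1((-1, -2)) = 0
  g_2((-1, -2)) = 0
Stationarity residual: grad f(x) + sum_i lambda_i a_i = (0, 0)
  -> stationarity OK
Primal feasibility (all g_i <= 0): OK
Dual feasibility (all lambda_i >= 0): FAILS
Complementary slackness (lambda_i * g_i(x) = 0 for all i): OK

Verdict: the first failing condition is dual_feasibility -> dual.

dual


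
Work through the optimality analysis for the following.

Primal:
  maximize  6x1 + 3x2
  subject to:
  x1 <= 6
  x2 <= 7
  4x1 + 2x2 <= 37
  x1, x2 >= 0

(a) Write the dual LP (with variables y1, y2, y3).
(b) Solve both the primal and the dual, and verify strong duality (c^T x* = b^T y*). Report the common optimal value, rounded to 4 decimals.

The standard primal-dual pair for 'max c^T x s.t. A x <= b, x >= 0' is:
  Dual:  min b^T y  s.t.  A^T y >= c,  y >= 0.

So the dual LP is:
  minimize  6y1 + 7y2 + 37y3
  subject to:
    y1 + 4y3 >= 6
    y2 + 2y3 >= 3
    y1, y2, y3 >= 0

Solving the primal: x* = (5.75, 7).
  primal value c^T x* = 55.5.
Solving the dual: y* = (0, 0, 1.5).
  dual value b^T y* = 55.5.
Strong duality: c^T x* = b^T y*. Confirmed.

55.5


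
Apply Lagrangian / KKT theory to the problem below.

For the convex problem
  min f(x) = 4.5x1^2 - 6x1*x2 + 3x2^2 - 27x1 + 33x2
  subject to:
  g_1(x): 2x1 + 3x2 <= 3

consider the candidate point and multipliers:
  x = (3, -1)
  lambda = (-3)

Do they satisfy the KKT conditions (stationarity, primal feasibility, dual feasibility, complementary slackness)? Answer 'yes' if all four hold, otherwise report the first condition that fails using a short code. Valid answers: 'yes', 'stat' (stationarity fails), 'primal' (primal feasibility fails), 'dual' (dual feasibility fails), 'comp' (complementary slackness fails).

Gradient of f: grad f(x) = Q x + c = (6, 9)
Constraint values g_i(x) = a_i^T x - b_i:
  g_1((3, -1)) = 0
Stationarity residual: grad f(x) + sum_i lambda_i a_i = (0, 0)
  -> stationarity OK
Primal feasibility (all g_i <= 0): OK
Dual feasibility (all lambda_i >= 0): FAILS
Complementary slackness (lambda_i * g_i(x) = 0 for all i): OK

Verdict: the first failing condition is dual_feasibility -> dual.

dual


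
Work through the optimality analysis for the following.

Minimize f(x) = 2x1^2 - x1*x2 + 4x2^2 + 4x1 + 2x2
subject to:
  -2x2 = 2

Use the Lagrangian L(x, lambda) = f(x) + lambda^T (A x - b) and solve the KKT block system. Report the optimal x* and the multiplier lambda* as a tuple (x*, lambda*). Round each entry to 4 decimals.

Form the Lagrangian:
  L(x, lambda) = (1/2) x^T Q x + c^T x + lambda^T (A x - b)
Stationarity (grad_x L = 0): Q x + c + A^T lambda = 0.
Primal feasibility: A x = b.

This gives the KKT block system:
  [ Q   A^T ] [ x     ]   [-c ]
  [ A    0  ] [ lambda ] = [ b ]

Solving the linear system:
  x*      = (-1.25, -1)
  lambda* = (-2.375)
  f(x*)   = -1.125

x* = (-1.25, -1), lambda* = (-2.375)


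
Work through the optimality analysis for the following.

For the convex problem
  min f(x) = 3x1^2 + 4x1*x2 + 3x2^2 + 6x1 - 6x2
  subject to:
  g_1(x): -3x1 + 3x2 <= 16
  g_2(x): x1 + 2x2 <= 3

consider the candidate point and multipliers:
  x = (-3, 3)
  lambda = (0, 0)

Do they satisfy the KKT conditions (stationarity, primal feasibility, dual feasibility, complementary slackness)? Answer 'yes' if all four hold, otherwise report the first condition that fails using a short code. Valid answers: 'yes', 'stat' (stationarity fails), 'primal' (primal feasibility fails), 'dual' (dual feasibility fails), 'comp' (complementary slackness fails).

Gradient of f: grad f(x) = Q x + c = (0, 0)
Constraint values g_i(x) = a_i^T x - b_i:
  g_1((-3, 3)) = 2
  g_2((-3, 3)) = 0
Stationarity residual: grad f(x) + sum_i lambda_i a_i = (0, 0)
  -> stationarity OK
Primal feasibility (all g_i <= 0): FAILS
Dual feasibility (all lambda_i >= 0): OK
Complementary slackness (lambda_i * g_i(x) = 0 for all i): OK

Verdict: the first failing condition is primal_feasibility -> primal.

primal


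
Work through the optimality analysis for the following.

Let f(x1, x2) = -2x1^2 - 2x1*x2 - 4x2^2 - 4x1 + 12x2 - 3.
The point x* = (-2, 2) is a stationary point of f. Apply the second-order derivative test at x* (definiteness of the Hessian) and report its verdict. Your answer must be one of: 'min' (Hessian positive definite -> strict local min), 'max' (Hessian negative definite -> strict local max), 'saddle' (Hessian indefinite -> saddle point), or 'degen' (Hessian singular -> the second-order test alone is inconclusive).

Compute the Hessian H = grad^2 f:
  H = [[-4, -2], [-2, -8]]
Verify stationarity: grad f(x*) = H x* + g = (0, 0).
Eigenvalues of H: -8.8284, -3.1716.
Both eigenvalues < 0, so H is negative definite -> x* is a strict local max.

max


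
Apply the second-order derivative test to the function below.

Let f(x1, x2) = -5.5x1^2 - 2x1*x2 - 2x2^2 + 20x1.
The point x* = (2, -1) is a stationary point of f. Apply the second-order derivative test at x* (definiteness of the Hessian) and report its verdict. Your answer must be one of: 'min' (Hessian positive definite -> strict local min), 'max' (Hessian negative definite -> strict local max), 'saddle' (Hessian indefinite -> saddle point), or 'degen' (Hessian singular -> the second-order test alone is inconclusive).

Compute the Hessian H = grad^2 f:
  H = [[-11, -2], [-2, -4]]
Verify stationarity: grad f(x*) = H x* + g = (0, 0).
Eigenvalues of H: -11.5311, -3.4689.
Both eigenvalues < 0, so H is negative definite -> x* is a strict local max.

max


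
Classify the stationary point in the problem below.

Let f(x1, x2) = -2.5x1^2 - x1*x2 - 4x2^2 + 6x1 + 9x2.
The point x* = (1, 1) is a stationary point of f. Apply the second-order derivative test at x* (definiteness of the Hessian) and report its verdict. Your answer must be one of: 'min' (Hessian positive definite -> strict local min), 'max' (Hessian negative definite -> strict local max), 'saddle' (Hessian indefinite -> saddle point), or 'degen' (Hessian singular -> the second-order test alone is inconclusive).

Compute the Hessian H = grad^2 f:
  H = [[-5, -1], [-1, -8]]
Verify stationarity: grad f(x*) = H x* + g = (0, 0).
Eigenvalues of H: -8.3028, -4.6972.
Both eigenvalues < 0, so H is negative definite -> x* is a strict local max.

max


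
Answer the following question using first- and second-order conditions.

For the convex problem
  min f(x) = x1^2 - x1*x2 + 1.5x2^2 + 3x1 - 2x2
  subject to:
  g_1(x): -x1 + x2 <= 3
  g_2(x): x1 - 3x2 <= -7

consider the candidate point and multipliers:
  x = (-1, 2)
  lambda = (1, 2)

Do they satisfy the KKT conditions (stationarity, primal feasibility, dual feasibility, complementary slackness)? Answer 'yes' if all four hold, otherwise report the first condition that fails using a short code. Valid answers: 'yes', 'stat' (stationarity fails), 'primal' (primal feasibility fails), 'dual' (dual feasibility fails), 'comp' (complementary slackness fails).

Gradient of f: grad f(x) = Q x + c = (-1, 5)
Constraint values g_i(x) = a_i^T x - b_i:
  g_1((-1, 2)) = 0
  g_2((-1, 2)) = 0
Stationarity residual: grad f(x) + sum_i lambda_i a_i = (0, 0)
  -> stationarity OK
Primal feasibility (all g_i <= 0): OK
Dual feasibility (all lambda_i >= 0): OK
Complementary slackness (lambda_i * g_i(x) = 0 for all i): OK

Verdict: yes, KKT holds.

yes


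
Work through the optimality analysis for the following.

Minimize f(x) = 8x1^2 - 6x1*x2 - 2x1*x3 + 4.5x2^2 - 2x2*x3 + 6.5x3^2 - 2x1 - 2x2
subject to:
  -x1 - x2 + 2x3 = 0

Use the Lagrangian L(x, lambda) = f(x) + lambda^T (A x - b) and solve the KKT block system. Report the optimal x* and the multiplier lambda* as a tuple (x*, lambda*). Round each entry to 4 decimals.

Form the Lagrangian:
  L(x, lambda) = (1/2) x^T Q x + c^T x + lambda^T (A x - b)
Stationarity (grad_x L = 0): Q x + c + A^T lambda = 0.
Primal feasibility: A x = b.

This gives the KKT block system:
  [ Q   A^T ] [ x     ]   [-c ]
  [ A    0  ] [ lambda ] = [ b ]

Solving the linear system:
  x*      = (0.1945, 0.2853, 0.2399)
  lambda* = (-1.0794)
  f(x*)   = -0.4797

x* = (0.1945, 0.2853, 0.2399), lambda* = (-1.0794)


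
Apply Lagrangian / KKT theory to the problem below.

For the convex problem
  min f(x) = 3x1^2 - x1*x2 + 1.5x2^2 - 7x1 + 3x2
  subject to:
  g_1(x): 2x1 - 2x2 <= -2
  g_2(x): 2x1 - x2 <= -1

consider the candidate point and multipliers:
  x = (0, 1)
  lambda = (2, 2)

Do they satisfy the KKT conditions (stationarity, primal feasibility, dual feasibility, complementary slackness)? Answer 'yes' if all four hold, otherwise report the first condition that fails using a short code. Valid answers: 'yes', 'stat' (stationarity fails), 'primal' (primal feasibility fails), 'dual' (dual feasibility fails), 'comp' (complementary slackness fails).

Gradient of f: grad f(x) = Q x + c = (-8, 6)
Constraint values g_i(x) = a_i^T x - b_i:
  g_1((0, 1)) = 0
  g_2((0, 1)) = 0
Stationarity residual: grad f(x) + sum_i lambda_i a_i = (0, 0)
  -> stationarity OK
Primal feasibility (all g_i <= 0): OK
Dual feasibility (all lambda_i >= 0): OK
Complementary slackness (lambda_i * g_i(x) = 0 for all i): OK

Verdict: yes, KKT holds.

yes


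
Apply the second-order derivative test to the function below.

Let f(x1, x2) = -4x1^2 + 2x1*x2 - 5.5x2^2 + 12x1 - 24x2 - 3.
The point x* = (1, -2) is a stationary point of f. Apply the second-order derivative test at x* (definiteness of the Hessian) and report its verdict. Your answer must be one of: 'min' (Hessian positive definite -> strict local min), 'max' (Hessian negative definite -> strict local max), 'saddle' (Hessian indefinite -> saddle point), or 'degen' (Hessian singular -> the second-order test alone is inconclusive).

Compute the Hessian H = grad^2 f:
  H = [[-8, 2], [2, -11]]
Verify stationarity: grad f(x*) = H x* + g = (0, 0).
Eigenvalues of H: -12, -7.
Both eigenvalues < 0, so H is negative definite -> x* is a strict local max.

max


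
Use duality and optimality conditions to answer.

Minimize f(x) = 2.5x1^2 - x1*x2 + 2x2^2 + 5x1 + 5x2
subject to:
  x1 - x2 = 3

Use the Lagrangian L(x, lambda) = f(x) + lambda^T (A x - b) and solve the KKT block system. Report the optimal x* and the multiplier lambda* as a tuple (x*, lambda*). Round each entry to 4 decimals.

Form the Lagrangian:
  L(x, lambda) = (1/2) x^T Q x + c^T x + lambda^T (A x - b)
Stationarity (grad_x L = 0): Q x + c + A^T lambda = 0.
Primal feasibility: A x = b.

This gives the KKT block system:
  [ Q   A^T ] [ x     ]   [-c ]
  [ A    0  ] [ lambda ] = [ b ]

Solving the linear system:
  x*      = (-0.1429, -3.1429)
  lambda* = (-7.4286)
  f(x*)   = 2.9286

x* = (-0.1429, -3.1429), lambda* = (-7.4286)


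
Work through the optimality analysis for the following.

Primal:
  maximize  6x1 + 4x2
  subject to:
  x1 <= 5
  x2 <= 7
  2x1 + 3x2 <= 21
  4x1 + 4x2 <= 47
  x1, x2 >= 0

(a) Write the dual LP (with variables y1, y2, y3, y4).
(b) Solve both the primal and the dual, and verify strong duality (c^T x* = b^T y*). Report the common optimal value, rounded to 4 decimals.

The standard primal-dual pair for 'max c^T x s.t. A x <= b, x >= 0' is:
  Dual:  min b^T y  s.t.  A^T y >= c,  y >= 0.

So the dual LP is:
  minimize  5y1 + 7y2 + 21y3 + 47y4
  subject to:
    y1 + 2y3 + 4y4 >= 6
    y2 + 3y3 + 4y4 >= 4
    y1, y2, y3, y4 >= 0

Solving the primal: x* = (5, 3.6667).
  primal value c^T x* = 44.6667.
Solving the dual: y* = (3.3333, 0, 1.3333, 0).
  dual value b^T y* = 44.6667.
Strong duality: c^T x* = b^T y*. Confirmed.

44.6667


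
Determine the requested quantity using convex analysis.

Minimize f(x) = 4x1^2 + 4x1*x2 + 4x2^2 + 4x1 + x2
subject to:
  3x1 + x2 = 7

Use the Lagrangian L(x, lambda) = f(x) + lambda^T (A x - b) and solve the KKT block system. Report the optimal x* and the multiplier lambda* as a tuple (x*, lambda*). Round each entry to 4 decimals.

Form the Lagrangian:
  L(x, lambda) = (1/2) x^T Q x + c^T x + lambda^T (A x - b)
Stationarity (grad_x L = 0): Q x + c + A^T lambda = 0.
Primal feasibility: A x = b.

This gives the KKT block system:
  [ Q   A^T ] [ x     ]   [-c ]
  [ A    0  ] [ lambda ] = [ b ]

Solving the linear system:
  x*      = (2.4821, -0.4464)
  lambda* = (-7.3571)
  f(x*)   = 30.4911

x* = (2.4821, -0.4464), lambda* = (-7.3571)


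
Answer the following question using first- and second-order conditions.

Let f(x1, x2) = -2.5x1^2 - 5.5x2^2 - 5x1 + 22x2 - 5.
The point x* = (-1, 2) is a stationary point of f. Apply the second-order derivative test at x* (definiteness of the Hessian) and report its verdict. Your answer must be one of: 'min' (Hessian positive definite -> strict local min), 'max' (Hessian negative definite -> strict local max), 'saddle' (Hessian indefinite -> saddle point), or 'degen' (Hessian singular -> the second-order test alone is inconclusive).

Compute the Hessian H = grad^2 f:
  H = [[-5, 0], [0, -11]]
Verify stationarity: grad f(x*) = H x* + g = (0, 0).
Eigenvalues of H: -11, -5.
Both eigenvalues < 0, so H is negative definite -> x* is a strict local max.

max


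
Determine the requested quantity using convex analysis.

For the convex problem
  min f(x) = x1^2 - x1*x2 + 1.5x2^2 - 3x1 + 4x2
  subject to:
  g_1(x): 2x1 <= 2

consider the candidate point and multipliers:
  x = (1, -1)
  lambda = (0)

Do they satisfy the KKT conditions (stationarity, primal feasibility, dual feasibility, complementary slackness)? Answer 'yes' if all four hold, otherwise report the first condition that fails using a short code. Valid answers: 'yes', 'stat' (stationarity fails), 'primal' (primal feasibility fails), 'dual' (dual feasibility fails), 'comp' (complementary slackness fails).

Gradient of f: grad f(x) = Q x + c = (0, 0)
Constraint values g_i(x) = a_i^T x - b_i:
  g_1((1, -1)) = 0
Stationarity residual: grad f(x) + sum_i lambda_i a_i = (0, 0)
  -> stationarity OK
Primal feasibility (all g_i <= 0): OK
Dual feasibility (all lambda_i >= 0): OK
Complementary slackness (lambda_i * g_i(x) = 0 for all i): OK

Verdict: yes, KKT holds.

yes


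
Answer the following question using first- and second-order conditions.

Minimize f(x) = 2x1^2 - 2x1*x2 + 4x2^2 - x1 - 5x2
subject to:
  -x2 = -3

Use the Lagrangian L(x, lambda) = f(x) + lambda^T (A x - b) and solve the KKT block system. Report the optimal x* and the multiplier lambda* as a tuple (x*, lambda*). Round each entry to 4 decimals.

Form the Lagrangian:
  L(x, lambda) = (1/2) x^T Q x + c^T x + lambda^T (A x - b)
Stationarity (grad_x L = 0): Q x + c + A^T lambda = 0.
Primal feasibility: A x = b.

This gives the KKT block system:
  [ Q   A^T ] [ x     ]   [-c ]
  [ A    0  ] [ lambda ] = [ b ]

Solving the linear system:
  x*      = (1.75, 3)
  lambda* = (15.5)
  f(x*)   = 14.875

x* = (1.75, 3), lambda* = (15.5)


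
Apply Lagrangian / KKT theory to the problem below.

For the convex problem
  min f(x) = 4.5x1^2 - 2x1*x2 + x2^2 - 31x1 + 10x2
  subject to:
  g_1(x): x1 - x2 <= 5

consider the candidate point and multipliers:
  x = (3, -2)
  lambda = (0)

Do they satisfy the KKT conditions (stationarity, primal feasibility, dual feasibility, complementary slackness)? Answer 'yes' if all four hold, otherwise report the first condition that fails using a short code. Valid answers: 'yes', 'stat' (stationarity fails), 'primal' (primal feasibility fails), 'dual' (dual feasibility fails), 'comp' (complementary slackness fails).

Gradient of f: grad f(x) = Q x + c = (0, 0)
Constraint values g_i(x) = a_i^T x - b_i:
  g_1((3, -2)) = 0
Stationarity residual: grad f(x) + sum_i lambda_i a_i = (0, 0)
  -> stationarity OK
Primal feasibility (all g_i <= 0): OK
Dual feasibility (all lambda_i >= 0): OK
Complementary slackness (lambda_i * g_i(x) = 0 for all i): OK

Verdict: yes, KKT holds.

yes


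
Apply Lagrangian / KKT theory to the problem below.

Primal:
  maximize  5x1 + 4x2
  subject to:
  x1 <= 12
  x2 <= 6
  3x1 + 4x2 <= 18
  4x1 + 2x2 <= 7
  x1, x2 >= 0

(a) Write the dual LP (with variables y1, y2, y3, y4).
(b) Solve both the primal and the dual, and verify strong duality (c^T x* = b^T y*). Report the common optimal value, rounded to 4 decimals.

The standard primal-dual pair for 'max c^T x s.t. A x <= b, x >= 0' is:
  Dual:  min b^T y  s.t.  A^T y >= c,  y >= 0.

So the dual LP is:
  minimize  12y1 + 6y2 + 18y3 + 7y4
  subject to:
    y1 + 3y3 + 4y4 >= 5
    y2 + 4y3 + 2y4 >= 4
    y1, y2, y3, y4 >= 0

Solving the primal: x* = (0, 3.5).
  primal value c^T x* = 14.
Solving the dual: y* = (0, 0, 0, 2).
  dual value b^T y* = 14.
Strong duality: c^T x* = b^T y*. Confirmed.

14


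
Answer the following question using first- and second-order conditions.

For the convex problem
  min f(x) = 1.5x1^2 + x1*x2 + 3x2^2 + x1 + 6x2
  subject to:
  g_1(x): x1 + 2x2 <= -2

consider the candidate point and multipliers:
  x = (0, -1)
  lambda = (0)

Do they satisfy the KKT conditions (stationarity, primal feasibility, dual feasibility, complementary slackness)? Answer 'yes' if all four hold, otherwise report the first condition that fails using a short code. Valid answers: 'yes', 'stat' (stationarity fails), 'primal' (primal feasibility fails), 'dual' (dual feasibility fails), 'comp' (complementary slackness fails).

Gradient of f: grad f(x) = Q x + c = (0, 0)
Constraint values g_i(x) = a_i^T x - b_i:
  g_1((0, -1)) = 0
Stationarity residual: grad f(x) + sum_i lambda_i a_i = (0, 0)
  -> stationarity OK
Primal feasibility (all g_i <= 0): OK
Dual feasibility (all lambda_i >= 0): OK
Complementary slackness (lambda_i * g_i(x) = 0 for all i): OK

Verdict: yes, KKT holds.

yes


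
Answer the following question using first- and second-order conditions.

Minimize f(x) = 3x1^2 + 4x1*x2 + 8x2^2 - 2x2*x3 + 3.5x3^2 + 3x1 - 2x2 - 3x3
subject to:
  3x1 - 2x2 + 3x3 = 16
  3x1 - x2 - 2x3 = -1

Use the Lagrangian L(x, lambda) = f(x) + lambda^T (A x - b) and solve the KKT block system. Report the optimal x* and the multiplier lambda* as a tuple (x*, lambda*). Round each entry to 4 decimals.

Form the Lagrangian:
  L(x, lambda) = (1/2) x^T Q x + c^T x + lambda^T (A x - b)
Stationarity (grad_x L = 0): Q x + c + A^T lambda = 0.
Primal feasibility: A x = b.

This gives the KKT block system:
  [ Q   A^T ] [ x     ]   [-c ]
  [ A    0  ] [ lambda ] = [ b ]

Solving the linear system:
  x*      = (1.708, -0.4828, 3.3034)
  lambda* = (-5.7269, 1.9545)
  f(x*)   = 44.882

x* = (1.708, -0.4828, 3.3034), lambda* = (-5.7269, 1.9545)


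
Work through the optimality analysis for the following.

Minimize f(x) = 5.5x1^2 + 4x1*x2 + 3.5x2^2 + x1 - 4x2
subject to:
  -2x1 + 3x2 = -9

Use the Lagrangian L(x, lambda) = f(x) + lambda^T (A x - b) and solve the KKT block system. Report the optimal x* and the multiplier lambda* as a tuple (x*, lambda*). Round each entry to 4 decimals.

Form the Lagrangian:
  L(x, lambda) = (1/2) x^T Q x + c^T x + lambda^T (A x - b)
Stationarity (grad_x L = 0): Q x + c + A^T lambda = 0.
Primal feasibility: A x = b.

This gives the KKT block system:
  [ Q   A^T ] [ x     ]   [-c ]
  [ A    0  ] [ lambda ] = [ b ]

Solving the linear system:
  x*      = (1.4229, -2.0514)
  lambda* = (4.2229)
  f(x*)   = 23.8171

x* = (1.4229, -2.0514), lambda* = (4.2229)


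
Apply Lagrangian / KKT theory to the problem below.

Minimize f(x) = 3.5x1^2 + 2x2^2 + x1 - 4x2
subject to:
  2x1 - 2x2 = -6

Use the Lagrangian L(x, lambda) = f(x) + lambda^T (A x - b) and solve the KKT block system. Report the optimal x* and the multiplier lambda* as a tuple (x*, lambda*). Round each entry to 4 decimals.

Form the Lagrangian:
  L(x, lambda) = (1/2) x^T Q x + c^T x + lambda^T (A x - b)
Stationarity (grad_x L = 0): Q x + c + A^T lambda = 0.
Primal feasibility: A x = b.

This gives the KKT block system:
  [ Q   A^T ] [ x     ]   [-c ]
  [ A    0  ] [ lambda ] = [ b ]

Solving the linear system:
  x*      = (-0.8182, 2.1818)
  lambda* = (2.3636)
  f(x*)   = 2.3182

x* = (-0.8182, 2.1818), lambda* = (2.3636)


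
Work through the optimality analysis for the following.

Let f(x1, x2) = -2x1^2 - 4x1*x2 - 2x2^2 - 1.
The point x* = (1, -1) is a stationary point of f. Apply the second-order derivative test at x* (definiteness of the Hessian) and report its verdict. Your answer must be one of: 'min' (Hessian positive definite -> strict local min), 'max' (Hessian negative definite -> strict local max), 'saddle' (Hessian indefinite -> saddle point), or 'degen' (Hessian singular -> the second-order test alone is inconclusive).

Compute the Hessian H = grad^2 f:
  H = [[-4, -4], [-4, -4]]
Verify stationarity: grad f(x*) = H x* + g = (0, 0).
Eigenvalues of H: -8, 0.
H has a zero eigenvalue (singular; negative semidefinite but not definite), so H is neither positive definite, negative definite, nor indefinite. The second-order test alone is inconclusive -> degen.
(Indeed, f is constant along the null direction of H through x*, so x* is not a strict local extremum.)

degen


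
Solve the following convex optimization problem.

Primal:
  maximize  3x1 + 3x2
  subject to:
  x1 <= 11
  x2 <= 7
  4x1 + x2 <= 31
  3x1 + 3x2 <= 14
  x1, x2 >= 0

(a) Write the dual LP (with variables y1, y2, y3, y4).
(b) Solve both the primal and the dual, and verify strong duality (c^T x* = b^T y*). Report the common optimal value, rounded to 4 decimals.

The standard primal-dual pair for 'max c^T x s.t. A x <= b, x >= 0' is:
  Dual:  min b^T y  s.t.  A^T y >= c,  y >= 0.

So the dual LP is:
  minimize  11y1 + 7y2 + 31y3 + 14y4
  subject to:
    y1 + 4y3 + 3y4 >= 3
    y2 + y3 + 3y4 >= 3
    y1, y2, y3, y4 >= 0

Solving the primal: x* = (4.6667, 0).
  primal value c^T x* = 14.
Solving the dual: y* = (0, 0, 0, 1).
  dual value b^T y* = 14.
Strong duality: c^T x* = b^T y*. Confirmed.

14


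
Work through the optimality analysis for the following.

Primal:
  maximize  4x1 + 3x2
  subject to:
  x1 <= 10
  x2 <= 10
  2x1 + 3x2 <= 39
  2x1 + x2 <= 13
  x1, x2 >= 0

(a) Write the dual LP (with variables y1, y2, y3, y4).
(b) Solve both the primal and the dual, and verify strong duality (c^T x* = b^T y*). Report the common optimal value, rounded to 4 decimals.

The standard primal-dual pair for 'max c^T x s.t. A x <= b, x >= 0' is:
  Dual:  min b^T y  s.t.  A^T y >= c,  y >= 0.

So the dual LP is:
  minimize  10y1 + 10y2 + 39y3 + 13y4
  subject to:
    y1 + 2y3 + 2y4 >= 4
    y2 + 3y3 + y4 >= 3
    y1, y2, y3, y4 >= 0

Solving the primal: x* = (1.5, 10).
  primal value c^T x* = 36.
Solving the dual: y* = (0, 1, 0, 2).
  dual value b^T y* = 36.
Strong duality: c^T x* = b^T y*. Confirmed.

36


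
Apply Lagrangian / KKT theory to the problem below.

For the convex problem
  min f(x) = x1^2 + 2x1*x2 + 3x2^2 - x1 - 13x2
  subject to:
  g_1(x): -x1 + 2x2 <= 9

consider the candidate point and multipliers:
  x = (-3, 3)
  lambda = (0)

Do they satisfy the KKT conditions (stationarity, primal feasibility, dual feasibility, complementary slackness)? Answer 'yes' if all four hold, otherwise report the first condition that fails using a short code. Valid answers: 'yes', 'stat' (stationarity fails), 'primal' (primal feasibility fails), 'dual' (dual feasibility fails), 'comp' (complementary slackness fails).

Gradient of f: grad f(x) = Q x + c = (-1, -1)
Constraint values g_i(x) = a_i^T x - b_i:
  g_1((-3, 3)) = 0
Stationarity residual: grad f(x) + sum_i lambda_i a_i = (-1, -1)
  -> stationarity FAILS
Primal feasibility (all g_i <= 0): OK
Dual feasibility (all lambda_i >= 0): OK
Complementary slackness (lambda_i * g_i(x) = 0 for all i): OK

Verdict: the first failing condition is stationarity -> stat.

stat


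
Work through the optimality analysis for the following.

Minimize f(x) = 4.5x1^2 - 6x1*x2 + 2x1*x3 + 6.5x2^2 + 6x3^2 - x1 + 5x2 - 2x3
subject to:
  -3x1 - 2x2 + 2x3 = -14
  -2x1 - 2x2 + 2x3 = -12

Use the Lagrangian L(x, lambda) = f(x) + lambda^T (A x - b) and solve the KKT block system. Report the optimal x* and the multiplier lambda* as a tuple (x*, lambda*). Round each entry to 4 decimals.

Form the Lagrangian:
  L(x, lambda) = (1/2) x^T Q x + c^T x + lambda^T (A x - b)
Stationarity (grad_x L = 0): Q x + c + A^T lambda = 0.
Primal feasibility: A x = b.

This gives the KKT block system:
  [ Q   A^T ] [ x     ]   [-c ]
  [ A    0  ] [ lambda ] = [ b ]

Solving the linear system:
  x*      = (2, 2.12, -1.88)
  lambda* = (-20.04, 30.32)
  f(x*)   = 47.82

x* = (2, 2.12, -1.88), lambda* = (-20.04, 30.32)


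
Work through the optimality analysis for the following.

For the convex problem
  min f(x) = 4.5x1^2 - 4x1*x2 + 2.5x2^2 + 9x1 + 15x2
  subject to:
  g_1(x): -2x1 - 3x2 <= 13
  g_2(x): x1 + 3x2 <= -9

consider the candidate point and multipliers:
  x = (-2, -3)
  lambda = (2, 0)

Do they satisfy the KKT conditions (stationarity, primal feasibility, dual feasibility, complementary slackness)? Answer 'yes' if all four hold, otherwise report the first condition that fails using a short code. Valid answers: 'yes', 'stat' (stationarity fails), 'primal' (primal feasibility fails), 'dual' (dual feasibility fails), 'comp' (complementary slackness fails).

Gradient of f: grad f(x) = Q x + c = (3, 8)
Constraint values g_i(x) = a_i^T x - b_i:
  g_1((-2, -3)) = 0
  g_2((-2, -3)) = -2
Stationarity residual: grad f(x) + sum_i lambda_i a_i = (-1, 2)
  -> stationarity FAILS
Primal feasibility (all g_i <= 0): OK
Dual feasibility (all lambda_i >= 0): OK
Complementary slackness (lambda_i * g_i(x) = 0 for all i): OK

Verdict: the first failing condition is stationarity -> stat.

stat


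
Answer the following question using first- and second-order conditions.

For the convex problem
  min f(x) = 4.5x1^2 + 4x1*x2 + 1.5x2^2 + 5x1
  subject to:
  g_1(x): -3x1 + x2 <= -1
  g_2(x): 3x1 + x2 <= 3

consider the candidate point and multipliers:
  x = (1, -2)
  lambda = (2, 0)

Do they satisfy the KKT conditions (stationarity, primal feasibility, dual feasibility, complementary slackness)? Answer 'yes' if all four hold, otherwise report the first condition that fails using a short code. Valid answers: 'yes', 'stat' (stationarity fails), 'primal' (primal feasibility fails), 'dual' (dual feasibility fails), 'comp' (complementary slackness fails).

Gradient of f: grad f(x) = Q x + c = (6, -2)
Constraint values g_i(x) = a_i^T x - b_i:
  g_1((1, -2)) = -4
  g_2((1, -2)) = -2
Stationarity residual: grad f(x) + sum_i lambda_i a_i = (0, 0)
  -> stationarity OK
Primal feasibility (all g_i <= 0): OK
Dual feasibility (all lambda_i >= 0): OK
Complementary slackness (lambda_i * g_i(x) = 0 for all i): FAILS

Verdict: the first failing condition is complementary_slackness -> comp.

comp
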